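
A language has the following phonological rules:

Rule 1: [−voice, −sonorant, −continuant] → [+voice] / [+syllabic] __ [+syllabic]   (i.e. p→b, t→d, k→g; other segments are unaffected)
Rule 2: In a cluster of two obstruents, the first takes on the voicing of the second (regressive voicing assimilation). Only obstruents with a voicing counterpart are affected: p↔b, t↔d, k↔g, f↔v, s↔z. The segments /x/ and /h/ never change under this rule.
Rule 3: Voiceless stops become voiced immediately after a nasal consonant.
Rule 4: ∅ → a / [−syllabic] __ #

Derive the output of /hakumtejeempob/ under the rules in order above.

Rule 1 (intervocalic voicing): /k/ is a voiceless stop between vowels /a/ and /u/, so it voices to [g]. /hakumtejeempob/ → hagumtejeempob.
Rule 2 (regressive voicing assimilation): no segment meets the environment; /hagumtejeempob/ is unchanged.
Rule 3 (post-nasal voicing): /t/ is a voiceless stop immediately after the nasal /m/, so it voices to [d]. /p/ is a voiceless stop immediately after the nasal /m/, so it voices to [b]. /hagumtejeempob/ → hagumdejeembob.
Rule 4 (final a-epenthesis): the form ends in the consonant /b/, so [a] is inserted word-finally. /hagumdejeembob/ → hagumdejeemboba.

hagumdejeemboba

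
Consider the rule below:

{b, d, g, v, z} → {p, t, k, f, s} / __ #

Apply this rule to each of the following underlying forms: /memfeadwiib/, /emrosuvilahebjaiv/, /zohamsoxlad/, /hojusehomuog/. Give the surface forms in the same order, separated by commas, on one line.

/memfeadwiib/: /b/ is a voiced obstruent in word-final position, so it devoices to [p]. → [memfeadwiip].
/emrosuvilahebjaiv/: /v/ is a voiced obstruent in word-final position, so it devoices to [f]. → [emrosuvilahebjaif].
/zohamsoxlad/: /d/ is a voiced obstruent in word-final position, so it devoices to [t]. → [zohamsoxlat].
/hojusehomuog/: /g/ is a voiced obstruent in word-final position, so it devoices to [k]. → [hojusehomuok].

memfeadwiip, emrosuvilahebjaif, zohamsoxlat, hojusehomuok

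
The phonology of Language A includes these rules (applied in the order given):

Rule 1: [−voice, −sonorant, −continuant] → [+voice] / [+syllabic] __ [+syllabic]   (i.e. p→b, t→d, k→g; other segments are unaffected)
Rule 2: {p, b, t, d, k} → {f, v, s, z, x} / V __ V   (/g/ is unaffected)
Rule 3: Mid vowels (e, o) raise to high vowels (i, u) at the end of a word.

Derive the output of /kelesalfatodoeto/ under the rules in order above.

Rule 1 (intervocalic voicing): /t/ is a voiceless stop between vowels /a/ and /o/, so it voices to [d]. /t/ is a voiceless stop between vowels /e/ and /o/, so it voices to [d]. /kelesalfatodoeto/ → kelesalfadodoedo.
Rule 2 (intervocalic spirantization): /d/ is a stop between vowels /a/ and /o/, so it spirantizes to the fricative [z]. /d/ is a stop between vowels /o/ and /o/, so it spirantizes to the fricative [z]. /d/ is a stop between vowels /e/ and /o/, so it spirantizes to the fricative [z]. /kelesalfadodoedo/ → kelesalfazozoezo.
Rule 3 (final vowel raising): /o/ is a mid vowel in word-final position, so it raises to [u]. /kelesalfazozoezo/ → kelesalfazozoezu.

kelesalfazozoezu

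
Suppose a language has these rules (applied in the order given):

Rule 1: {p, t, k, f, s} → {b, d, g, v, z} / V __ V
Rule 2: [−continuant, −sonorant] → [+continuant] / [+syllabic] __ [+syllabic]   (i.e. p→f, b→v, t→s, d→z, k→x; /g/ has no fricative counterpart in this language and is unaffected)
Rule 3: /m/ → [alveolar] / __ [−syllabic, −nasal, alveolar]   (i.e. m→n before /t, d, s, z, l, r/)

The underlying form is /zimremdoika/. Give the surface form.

Rule 1 (intervocalic voicing): /k/ is a voiceless obstruent between vowels /i/ and /a/, so it voices to [g]. /zimremdoika/ → zimremdoiga.
Rule 2 (intervocalic spirantization): no segment meets the environment; /zimremdoiga/ is unchanged.
Rule 3 (nasal place assimilation): /m/ precedes the alveolar consonant /r/, so it assimilates in place to [n]. /m/ precedes the alveolar consonant /d/, so it assimilates in place to [n]. /zimremdoiga/ → zinrendoiga.

zinrendoiga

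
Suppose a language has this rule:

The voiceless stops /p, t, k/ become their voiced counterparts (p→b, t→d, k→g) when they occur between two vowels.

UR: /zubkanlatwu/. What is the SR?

zubkanlatwu

No segment of /zubkanlatwu/ meets the structural description of the rule, so the form surfaces unchanged.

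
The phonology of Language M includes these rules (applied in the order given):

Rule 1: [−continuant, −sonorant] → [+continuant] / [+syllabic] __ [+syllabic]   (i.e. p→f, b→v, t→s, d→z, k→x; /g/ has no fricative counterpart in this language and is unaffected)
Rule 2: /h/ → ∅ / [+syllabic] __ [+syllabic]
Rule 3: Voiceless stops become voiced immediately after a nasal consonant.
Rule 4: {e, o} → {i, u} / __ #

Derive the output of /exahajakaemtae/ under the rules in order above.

exaajaxaemdai

Rule 1 (intervocalic spirantization): /k/ is a stop between vowels /a/ and /a/, so it spirantizes to the fricative [x]. /exahajakaemtae/ → exahajaxaemtae.
Rule 2 (intervocalic h-deletion): /h/ occurs between vowels /a/ and /a/, so it deletes. /exahajaxaemtae/ → exaajaxaemtae.
Rule 3 (post-nasal voicing): /t/ is a voiceless stop immediately after the nasal /m/, so it voices to [d]. /exaajaxaemtae/ → exaajaxaemdae.
Rule 4 (final vowel raising): /e/ is a mid vowel in word-final position, so it raises to [i]. /exaajaxaemdae/ → exaajaxaemdai.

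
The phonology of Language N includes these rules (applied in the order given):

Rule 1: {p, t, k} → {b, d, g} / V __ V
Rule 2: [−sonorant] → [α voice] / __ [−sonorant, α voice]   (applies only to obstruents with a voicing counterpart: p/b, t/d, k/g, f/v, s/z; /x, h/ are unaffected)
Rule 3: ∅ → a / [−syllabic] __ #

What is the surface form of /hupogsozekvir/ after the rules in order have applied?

huboksozegvira

Rule 1 (intervocalic voicing): /p/ is a voiceless stop between vowels /u/ and /o/, so it voices to [b]. /hupogsozekvir/ → hubogsozekvir.
Rule 2 (regressive voicing assimilation): /g/ precedes the voiceless obstruent /s/, so it devoices to [k] by assimilation. /k/ precedes the voiced obstruent /v/, so it voices to [g] by assimilation. /hubogsozekvir/ → huboksozegvir.
Rule 3 (final a-epenthesis): the form ends in the consonant /r/, so [a] is inserted word-finally. /huboksozegvir/ → huboksozegvira.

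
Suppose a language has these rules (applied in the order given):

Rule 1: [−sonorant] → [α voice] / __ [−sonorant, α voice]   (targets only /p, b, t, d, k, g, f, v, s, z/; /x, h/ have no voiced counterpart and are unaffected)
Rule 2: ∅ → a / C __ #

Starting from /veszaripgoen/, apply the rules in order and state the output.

vezzaribgoena

Rule 1 (regressive voicing assimilation): /s/ precedes the voiced obstruent /z/, so it voices to [z] by assimilation. /p/ precedes the voiced obstruent /g/, so it voices to [b] by assimilation. /veszaripgoen/ → vezzaribgoen.
Rule 2 (final a-epenthesis): the form ends in the consonant /n/, so [a] is inserted word-finally. /vezzaribgoen/ → vezzaribgoena.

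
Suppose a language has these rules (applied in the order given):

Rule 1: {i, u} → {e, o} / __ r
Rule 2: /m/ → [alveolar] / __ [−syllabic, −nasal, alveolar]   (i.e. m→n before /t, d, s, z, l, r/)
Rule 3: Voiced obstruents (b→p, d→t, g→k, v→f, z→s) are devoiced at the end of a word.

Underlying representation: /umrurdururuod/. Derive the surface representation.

unrordororuot

Rule 1 (pre-rhotic lowering): /u/ is a high vowel immediately before /r/, so it lowers to [o]. /u/ is a high vowel immediately before /r/, so it lowers to [o]. /u/ is a high vowel immediately before /r/, so it lowers to [o]. /umrurdururuod/ → umrordororuod.
Rule 2 (nasal place assimilation): /m/ precedes the alveolar consonant /r/, so it assimilates in place to [n]. /umrordororuod/ → unrordororuod.
Rule 3 (final devoicing): /d/ is a voiced obstruent in word-final position, so it devoices to [t]. /unrordororuod/ → unrordororuot.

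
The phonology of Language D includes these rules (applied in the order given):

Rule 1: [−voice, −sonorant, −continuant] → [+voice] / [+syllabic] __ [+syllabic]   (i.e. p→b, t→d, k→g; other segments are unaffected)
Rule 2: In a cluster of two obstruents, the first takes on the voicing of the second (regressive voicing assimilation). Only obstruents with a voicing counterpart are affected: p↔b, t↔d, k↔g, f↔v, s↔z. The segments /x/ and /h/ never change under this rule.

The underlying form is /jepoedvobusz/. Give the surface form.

Rule 1 (intervocalic voicing): /p/ is a voiceless stop between vowels /e/ and /o/, so it voices to [b]. /jepoedvobusz/ → jeboedvobusz.
Rule 2 (regressive voicing assimilation): /s/ precedes the voiced obstruent /z/, so it voices to [z] by assimilation. /jeboedvobusz/ → jeboedvobuzz.

jeboedvobuzz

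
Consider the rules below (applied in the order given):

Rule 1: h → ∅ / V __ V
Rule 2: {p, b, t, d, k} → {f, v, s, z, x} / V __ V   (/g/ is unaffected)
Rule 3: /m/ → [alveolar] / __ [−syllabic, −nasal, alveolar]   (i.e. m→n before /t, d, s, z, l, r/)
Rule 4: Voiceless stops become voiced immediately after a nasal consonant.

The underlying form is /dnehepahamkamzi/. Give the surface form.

dneefaamganzi

Rule 1 (intervocalic h-deletion): /h/ occurs between vowels /e/ and /e/, so it deletes. /h/ occurs between vowels /a/ and /a/, so it deletes. /dnehepahamkamzi/ → dneepaamkamzi.
Rule 2 (intervocalic spirantization): /p/ is a stop between vowels /e/ and /a/, so it spirantizes to the fricative [f]. /dneepaamkamzi/ → dneefaamkamzi.
Rule 3 (nasal place assimilation): /m/ precedes the alveolar consonant /z/, so it assimilates in place to [n]. /dneefaamkamzi/ → dneefaamkanzi.
Rule 4 (post-nasal voicing): /k/ is a voiceless stop immediately after the nasal /m/, so it voices to [g]. /dneefaamkanzi/ → dneefaamganzi.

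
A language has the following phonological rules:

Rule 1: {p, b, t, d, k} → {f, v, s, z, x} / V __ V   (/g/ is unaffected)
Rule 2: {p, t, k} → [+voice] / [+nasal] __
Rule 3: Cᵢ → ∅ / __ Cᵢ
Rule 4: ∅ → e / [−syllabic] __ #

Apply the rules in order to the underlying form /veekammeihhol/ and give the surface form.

veexameihole

Rule 1 (intervocalic spirantization): /k/ is a stop between vowels /e/ and /a/, so it spirantizes to the fricative [x]. /veekammeihhol/ → veexammeihhol.
Rule 2 (post-nasal voicing): no segment meets the environment; /veexammeihhol/ is unchanged.
Rule 3 (degemination): /mm/ is a geminate; the first /m/ deletes. /hh/ is a geminate; the first /h/ deletes. /veexammeihhol/ → veexameihol.
Rule 4 (final e-epenthesis): the form ends in the consonant /l/, so [e] is inserted word-finally. /veexameihol/ → veexameihole.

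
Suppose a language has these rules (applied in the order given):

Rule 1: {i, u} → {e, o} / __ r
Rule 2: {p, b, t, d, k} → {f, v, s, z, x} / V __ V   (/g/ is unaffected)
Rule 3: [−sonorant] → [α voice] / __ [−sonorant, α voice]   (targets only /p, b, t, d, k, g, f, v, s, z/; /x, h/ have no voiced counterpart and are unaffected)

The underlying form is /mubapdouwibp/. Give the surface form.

Rule 1 (pre-rhotic lowering): no segment meets the environment; /mubapdouwibp/ is unchanged.
Rule 2 (intervocalic spirantization): /b/ is a stop between vowels /u/ and /a/, so it spirantizes to the fricative [v]. /mubapdouwibp/ → muvapdouwibp.
Rule 3 (regressive voicing assimilation): /p/ precedes the voiced obstruent /d/, so it voices to [b] by assimilation. /b/ precedes the voiceless obstruent /p/, so it devoices to [p] by assimilation. /muvapdouwibp/ → muvabdouwipp.

muvabdouwipp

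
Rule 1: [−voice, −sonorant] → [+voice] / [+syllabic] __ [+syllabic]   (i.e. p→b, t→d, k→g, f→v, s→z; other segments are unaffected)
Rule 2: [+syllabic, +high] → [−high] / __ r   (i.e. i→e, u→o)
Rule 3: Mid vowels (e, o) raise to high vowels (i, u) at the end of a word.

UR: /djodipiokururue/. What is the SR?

Rule 1 (intervocalic voicing): /p/ is a voiceless obstruent between vowels /i/ and /i/, so it voices to [b]. /k/ is a voiceless obstruent between vowels /o/ and /u/, so it voices to [g]. /djodipiokururue/ → djodibiogururue.
Rule 2 (pre-rhotic lowering): /u/ is a high vowel immediately before /r/, so it lowers to [o]. /u/ is a high vowel immediately before /r/, so it lowers to [o]. /djodibiogururue/ → djodibiogororue.
Rule 3 (final vowel raising): /e/ is a mid vowel in word-final position, so it raises to [i]. /djodibiogororue/ → djodibiogororui.

djodibiogororui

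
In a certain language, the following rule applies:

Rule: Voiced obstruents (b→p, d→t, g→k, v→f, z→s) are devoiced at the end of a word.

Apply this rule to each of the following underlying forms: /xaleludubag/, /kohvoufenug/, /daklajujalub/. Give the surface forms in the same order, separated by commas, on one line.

xaleludubak, kohvoufenuk, daklajujalup

/xaleludubag/: /g/ is a voiced obstruent in word-final position, so it devoices to [k]. → [xaleludubak].
/kohvoufenug/: /g/ is a voiced obstruent in word-final position, so it devoices to [k]. → [kohvoufenuk].
/daklajujalub/: /b/ is a voiced obstruent in word-final position, so it devoices to [p]. → [daklajujalup].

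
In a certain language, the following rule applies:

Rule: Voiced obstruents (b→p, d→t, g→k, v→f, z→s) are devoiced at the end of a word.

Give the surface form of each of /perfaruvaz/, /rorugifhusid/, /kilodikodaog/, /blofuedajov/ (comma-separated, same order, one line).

perfaruvas, rorugifhusit, kilodikodaok, blofuedajof

/perfaruvaz/: /z/ is a voiced obstruent in word-final position, so it devoices to [s]. → [perfaruvas].
/rorugifhusid/: /d/ is a voiced obstruent in word-final position, so it devoices to [t]. → [rorugifhusit].
/kilodikodaog/: /g/ is a voiced obstruent in word-final position, so it devoices to [k]. → [kilodikodaok].
/blofuedajov/: /v/ is a voiced obstruent in word-final position, so it devoices to [f]. → [blofuedajof].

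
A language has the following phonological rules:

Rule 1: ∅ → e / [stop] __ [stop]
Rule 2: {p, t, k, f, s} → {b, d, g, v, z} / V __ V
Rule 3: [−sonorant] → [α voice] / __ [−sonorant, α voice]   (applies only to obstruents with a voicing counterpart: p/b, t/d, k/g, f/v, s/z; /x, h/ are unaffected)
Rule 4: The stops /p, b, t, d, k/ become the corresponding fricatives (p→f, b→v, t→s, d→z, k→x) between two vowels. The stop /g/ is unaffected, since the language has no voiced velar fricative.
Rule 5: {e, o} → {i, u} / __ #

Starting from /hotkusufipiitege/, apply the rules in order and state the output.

hozeguzuviviizegi

Rule 1 (stop-cluster e-epenthesis): /t/ and /k/ form a stop–stop cluster, so [e] is inserted between them. /hotkusufipiitege/ → hotekusufipiitege.
Rule 2 (intervocalic voicing): /t/ is a voiceless obstruent between vowels /o/ and /e/, so it voices to [d]. /k/ is a voiceless obstruent between vowels /e/ and /u/, so it voices to [g]. /s/ is a voiceless obstruent between vowels /u/ and /u/, so it voices to [z]. /f/ is a voiceless obstruent between vowels /u/ and /i/, so it voices to [v]. /p/ is a voiceless obstruent between vowels /i/ and /i/, so it voices to [b]. /t/ is a voiceless obstruent between vowels /i/ and /e/, so it voices to [d]. /hotekusufipiitege/ → hodeguzuvibiidege.
Rule 3 (regressive voicing assimilation): no segment meets the environment; /hodeguzuvibiidege/ is unchanged.
Rule 4 (intervocalic spirantization): /d/ is a stop between vowels /o/ and /e/, so it spirantizes to the fricative [z]. /b/ is a stop between vowels /i/ and /i/, so it spirantizes to the fricative [v]. /d/ is a stop between vowels /i/ and /e/, so it spirantizes to the fricative [z]. /hodeguzuvibiidege/ → hozeguzuviviizege.
Rule 5 (final vowel raising): /e/ is a mid vowel in word-final position, so it raises to [i]. /hozeguzuviviizege/ → hozeguzuviviizegi.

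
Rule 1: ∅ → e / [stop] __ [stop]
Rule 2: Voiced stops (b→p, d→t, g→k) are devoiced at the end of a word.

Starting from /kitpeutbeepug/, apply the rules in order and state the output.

kitepeutebeepuk

Rule 1 (stop-cluster e-epenthesis): /t/ and /p/ form a stop–stop cluster, so [e] is inserted between them. /t/ and /b/ form a stop–stop cluster, so [e] is inserted between them. /kitpeutbeepug/ → kitepeutebeepug.
Rule 2 (final devoicing): /g/ is a voiced stop in word-final position, so it devoices to [k]. /kitepeutebeepug/ → kitepeutebeepuk.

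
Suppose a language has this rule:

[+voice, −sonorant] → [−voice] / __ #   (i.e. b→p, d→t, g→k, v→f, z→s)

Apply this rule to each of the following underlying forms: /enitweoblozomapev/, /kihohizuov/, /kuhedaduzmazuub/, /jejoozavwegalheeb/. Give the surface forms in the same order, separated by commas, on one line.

enitweoblozomapef, kihohizuof, kuhedaduzmazuup, jejoozavwegalheep

/enitweoblozomapev/: /v/ is a voiced obstruent in word-final position, so it devoices to [f]. → [enitweoblozomapef].
/kihohizuov/: /v/ is a voiced obstruent in word-final position, so it devoices to [f]. → [kihohizuof].
/kuhedaduzmazuub/: /b/ is a voiced obstruent in word-final position, so it devoices to [p]. → [kuhedaduzmazuup].
/jejoozavwegalheeb/: /b/ is a voiced obstruent in word-final position, so it devoices to [p]. → [jejoozavwegalheep].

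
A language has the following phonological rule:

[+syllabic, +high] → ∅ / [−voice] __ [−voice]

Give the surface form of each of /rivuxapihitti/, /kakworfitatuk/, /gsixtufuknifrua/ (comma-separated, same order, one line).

/rivuxapihitti/: /i/ is a high vowel flanked by voiceless consonants /p/ and /h/, so it deletes. /i/ is a high vowel flanked by voiceless consonants /h/ and /t/, so it deletes. → [rivuxaphtti].
/kakworfitatuk/: /i/ is a high vowel flanked by voiceless consonants /f/ and /t/, so it deletes. /u/ is a high vowel flanked by voiceless consonants /t/ and /k/, so it deletes. → [kakworftatk].
/gsixtufuknifrua/: /i/ is a high vowel flanked by voiceless consonants /s/ and /x/, so it deletes. /u/ is a high vowel flanked by voiceless consonants /t/ and /f/, so it deletes. /u/ is a high vowel flanked by voiceless consonants /f/ and /k/, so it deletes. → [gsxtfknifrua].

rivuxaphtti, kakworftatk, gsxtfknifrua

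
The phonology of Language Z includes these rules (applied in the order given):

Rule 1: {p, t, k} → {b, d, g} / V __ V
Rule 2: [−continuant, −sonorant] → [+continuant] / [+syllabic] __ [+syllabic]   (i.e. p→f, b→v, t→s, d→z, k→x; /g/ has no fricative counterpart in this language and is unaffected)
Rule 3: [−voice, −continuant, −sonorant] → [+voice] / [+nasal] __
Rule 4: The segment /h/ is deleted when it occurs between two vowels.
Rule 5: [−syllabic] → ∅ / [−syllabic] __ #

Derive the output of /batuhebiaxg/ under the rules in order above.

bazueviax

Rule 1 (intervocalic voicing): /t/ is a voiceless stop between vowels /a/ and /u/, so it voices to [d]. /batuhebiaxg/ → baduhebiaxg.
Rule 2 (intervocalic spirantization): /d/ is a stop between vowels /a/ and /u/, so it spirantizes to the fricative [z]. /b/ is a stop between vowels /e/ and /i/, so it spirantizes to the fricative [v]. /baduhebiaxg/ → bazuheviaxg.
Rule 3 (post-nasal voicing): no segment meets the environment; /bazuheviaxg/ is unchanged.
Rule 4 (intervocalic h-deletion): /h/ occurs between vowels /u/ and /e/, so it deletes. /bazuheviaxg/ → bazueviaxg.
Rule 5 (final cluster simplification): /g/ is the second consonant of a word-final cluster /xg/, so it deletes. /bazueviaxg/ → bazueviax.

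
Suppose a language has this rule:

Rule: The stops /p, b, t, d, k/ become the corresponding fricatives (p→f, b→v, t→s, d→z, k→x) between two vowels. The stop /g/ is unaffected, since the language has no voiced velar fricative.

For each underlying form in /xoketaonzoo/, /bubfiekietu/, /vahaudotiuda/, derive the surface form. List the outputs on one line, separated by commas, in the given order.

/xoketaonzoo/: /k/ is a stop between vowels /o/ and /e/, so it spirantizes to the fricative [x]. /t/ is a stop between vowels /e/ and /a/, so it spirantizes to the fricative [s]. → [xoxesaonzoo].
/bubfiekietu/: /k/ is a stop between vowels /e/ and /i/, so it spirantizes to the fricative [x]. /t/ is a stop between vowels /e/ and /u/, so it spirantizes to the fricative [s]. → [bubfiexiesu].
/vahaudotiuda/: /d/ is a stop between vowels /u/ and /o/, so it spirantizes to the fricative [z]. /t/ is a stop between vowels /o/ and /i/, so it spirantizes to the fricative [s]. /d/ is a stop between vowels /u/ and /a/, so it spirantizes to the fricative [z]. → [vahauzosiuza].

xoxesaonzoo, bubfiexiesu, vahauzosiuza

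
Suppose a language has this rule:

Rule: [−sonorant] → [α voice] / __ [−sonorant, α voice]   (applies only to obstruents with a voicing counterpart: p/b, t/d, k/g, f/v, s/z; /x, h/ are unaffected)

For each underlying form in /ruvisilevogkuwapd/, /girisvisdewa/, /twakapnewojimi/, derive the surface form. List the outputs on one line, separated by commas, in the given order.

ruvisilevokkuwabd, girizvizdewa, twakapnewojimi

/ruvisilevogkuwapd/: /g/ precedes the voiceless obstruent /k/, so it devoices to [k] by assimilation. /p/ precedes the voiced obstruent /d/, so it voices to [b] by assimilation. → [ruvisilevokkuwabd].
/girisvisdewa/: /s/ precedes the voiced obstruent /v/, so it voices to [z] by assimilation. /s/ precedes the voiced obstruent /d/, so it voices to [z] by assimilation. → [girizvizdewa].
/twakapnewojimi/: the rule's environment is not met; surfaces unchanged as [twakapnewojimi].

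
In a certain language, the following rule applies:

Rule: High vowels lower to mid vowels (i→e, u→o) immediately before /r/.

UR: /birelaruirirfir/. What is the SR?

berelaruererfer

Scanning /birelaruirirfir/: /i/ is a high vowel immediately before /r/, so it lowers to [e]; /u/ at position 8 is not in the conditioning environment; /i/ is a high vowel immediately before /r/, so it lowers to [e]; /i/ is a high vowel immediately before /r/, so it lowers to [e]; /i/ is a high vowel immediately before /r/, so it lowers to [e].
Result: [berelaruererfer].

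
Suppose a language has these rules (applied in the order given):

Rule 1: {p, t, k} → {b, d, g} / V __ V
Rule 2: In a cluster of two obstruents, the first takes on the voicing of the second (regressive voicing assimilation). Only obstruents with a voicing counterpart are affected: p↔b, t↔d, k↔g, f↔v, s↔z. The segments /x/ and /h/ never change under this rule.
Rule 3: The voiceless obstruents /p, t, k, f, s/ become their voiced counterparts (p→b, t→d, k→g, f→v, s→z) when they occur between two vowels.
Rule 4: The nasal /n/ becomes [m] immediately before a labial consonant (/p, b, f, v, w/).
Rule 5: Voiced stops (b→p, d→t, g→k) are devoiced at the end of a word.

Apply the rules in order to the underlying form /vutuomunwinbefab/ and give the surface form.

Rule 1 (intervocalic voicing): /t/ is a voiceless stop between vowels /u/ and /u/, so it voices to [d]. /vutuomunwinbefab/ → vuduomunwinbefab.
Rule 2 (regressive voicing assimilation): no segment meets the environment; /vuduomunwinbefab/ is unchanged.
Rule 3 (intervocalic voicing): /f/ is a voiceless obstruent between vowels /e/ and /a/, so it voices to [v]. /vuduomunwinbefab/ → vuduomunwinbevab.
Rule 4 (nasal place assimilation): /n/ precedes the labial consonant /w/, so it assimilates in place to [m]. /n/ precedes the labial consonant /b/, so it assimilates in place to [m]. /vuduomunwinbevab/ → vuduomumwimbevab.
Rule 5 (final devoicing): /b/ is a voiced stop in word-final position, so it devoices to [p]. /vuduomumwimbevab/ → vuduomumwimbevap.

vuduomumwimbevap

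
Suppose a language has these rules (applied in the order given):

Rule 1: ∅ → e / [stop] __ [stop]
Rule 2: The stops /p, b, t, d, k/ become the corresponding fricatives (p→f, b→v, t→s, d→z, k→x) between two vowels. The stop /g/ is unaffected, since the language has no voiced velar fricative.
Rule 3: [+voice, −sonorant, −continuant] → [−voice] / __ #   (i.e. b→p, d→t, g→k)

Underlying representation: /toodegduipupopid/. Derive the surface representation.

Rule 1 (stop-cluster e-epenthesis): /g/ and /d/ form a stop–stop cluster, so [e] is inserted between them. /toodegduipupopid/ → toodegeduipupopid.
Rule 2 (intervocalic spirantization): /d/ is a stop between vowels /o/ and /e/, so it spirantizes to the fricative [z]. /d/ is a stop between vowels /e/ and /u/, so it spirantizes to the fricative [z]. /p/ is a stop between vowels /i/ and /u/, so it spirantizes to the fricative [f]. /p/ is a stop between vowels /u/ and /o/, so it spirantizes to the fricative [f]. /p/ is a stop between vowels /o/ and /i/, so it spirantizes to the fricative [f]. /toodegeduipupopid/ → toozegezuifufofid.
Rule 3 (final devoicing): /d/ is a voiced stop in word-final position, so it devoices to [t]. /toozegezuifufofid/ → toozegezuifufofit.

toozegezuifufofit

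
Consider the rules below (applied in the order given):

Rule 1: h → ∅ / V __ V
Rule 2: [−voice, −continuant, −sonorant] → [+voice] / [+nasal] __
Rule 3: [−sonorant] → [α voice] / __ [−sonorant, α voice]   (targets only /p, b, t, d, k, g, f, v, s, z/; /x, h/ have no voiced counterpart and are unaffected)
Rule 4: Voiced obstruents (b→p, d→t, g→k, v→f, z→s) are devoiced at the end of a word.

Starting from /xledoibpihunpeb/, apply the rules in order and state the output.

Rule 1 (intervocalic h-deletion): /h/ occurs between vowels /i/ and /u/, so it deletes. /xledoibpihunpeb/ → xledoibpiunpeb.
Rule 2 (post-nasal voicing): /p/ is a voiceless stop immediately after the nasal /n/, so it voices to [b]. /xledoibpiunpeb/ → xledoibpiunbeb.
Rule 3 (regressive voicing assimilation): /b/ precedes the voiceless obstruent /p/, so it devoices to [p] by assimilation. /xledoibpiunbeb/ → xledoippiunbeb.
Rule 4 (final devoicing): /b/ is a voiced obstruent in word-final position, so it devoices to [p]. /xledoippiunbeb/ → xledoippiunbep.

xledoippiunbep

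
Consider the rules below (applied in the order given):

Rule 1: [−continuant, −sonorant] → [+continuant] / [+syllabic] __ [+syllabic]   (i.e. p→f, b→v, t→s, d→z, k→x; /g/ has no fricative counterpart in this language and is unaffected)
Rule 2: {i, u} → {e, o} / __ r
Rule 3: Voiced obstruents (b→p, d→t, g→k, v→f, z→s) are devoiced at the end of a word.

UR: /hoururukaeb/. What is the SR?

hoororuxaep

Rule 1 (intervocalic spirantization): /k/ is a stop between vowels /u/ and /a/, so it spirantizes to the fricative [x]. /hoururukaeb/ → houruruxaeb.
Rule 2 (pre-rhotic lowering): /u/ is a high vowel immediately before /r/, so it lowers to [o]. /u/ is a high vowel immediately before /r/, so it lowers to [o]. /houruruxaeb/ → hoororuxaeb.
Rule 3 (final devoicing): /b/ is a voiced obstruent in word-final position, so it devoices to [p]. /hoororuxaeb/ → hoororuxaep.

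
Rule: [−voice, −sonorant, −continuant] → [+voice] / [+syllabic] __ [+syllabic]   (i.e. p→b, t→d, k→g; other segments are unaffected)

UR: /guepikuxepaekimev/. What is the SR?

/p/ is a voiceless stop between vowels /e/ and /i/, so it voices to [b].
/k/ is a voiceless stop between vowels /i/ and /u/, so it voices to [g].
/p/ is a voiceless stop between vowels /e/ and /a/, so it voices to [b].
/k/ is a voiceless stop between vowels /e/ and /i/, so it voices to [g].
Surface form: [guebiguxebaegimev].

guebiguxebaegimev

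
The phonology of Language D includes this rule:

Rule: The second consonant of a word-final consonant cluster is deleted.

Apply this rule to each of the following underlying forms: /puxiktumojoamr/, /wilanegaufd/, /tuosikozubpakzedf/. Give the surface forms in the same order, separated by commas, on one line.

puxiktumojoam, wilanegauf, tuosikozubpakzed

/puxiktumojoamr/: /r/ is the second consonant of a word-final cluster /mr/, so it deletes. → [puxiktumojoam].
/wilanegaufd/: /d/ is the second consonant of a word-final cluster /fd/, so it deletes. → [wilanegauf].
/tuosikozubpakzedf/: /f/ is the second consonant of a word-final cluster /df/, so it deletes. → [tuosikozubpakzed].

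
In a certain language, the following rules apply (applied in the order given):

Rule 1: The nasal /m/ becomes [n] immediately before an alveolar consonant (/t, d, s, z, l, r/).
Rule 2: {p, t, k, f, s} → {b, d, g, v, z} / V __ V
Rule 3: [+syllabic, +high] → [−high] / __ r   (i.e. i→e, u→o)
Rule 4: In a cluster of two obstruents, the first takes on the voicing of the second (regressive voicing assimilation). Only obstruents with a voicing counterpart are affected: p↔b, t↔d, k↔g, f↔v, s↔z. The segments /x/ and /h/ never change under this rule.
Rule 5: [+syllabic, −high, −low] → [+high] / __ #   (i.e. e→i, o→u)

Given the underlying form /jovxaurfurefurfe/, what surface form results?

jofxaorforevorfi

Rule 1 (nasal place assimilation): no segment meets the environment; /jovxaurfurefurfe/ is unchanged.
Rule 2 (intervocalic voicing): /f/ is a voiceless obstruent between vowels /e/ and /u/, so it voices to [v]. /jovxaurfurefurfe/ → jovxaurfurevurfe.
Rule 3 (pre-rhotic lowering): /u/ is a high vowel immediately before /r/, so it lowers to [o]. /u/ is a high vowel immediately before /r/, so it lowers to [o]. /u/ is a high vowel immediately before /r/, so it lowers to [o]. /jovxaurfurevurfe/ → jovxaorforevorfe.
Rule 4 (regressive voicing assimilation): /v/ precedes the voiceless obstruent /x/, so it devoices to [f] by assimilation. /jovxaorforevorfe/ → jofxaorforevorfe.
Rule 5 (final vowel raising): /e/ is a mid vowel in word-final position, so it raises to [i]. /jofxaorforevorfe/ → jofxaorforevorfi.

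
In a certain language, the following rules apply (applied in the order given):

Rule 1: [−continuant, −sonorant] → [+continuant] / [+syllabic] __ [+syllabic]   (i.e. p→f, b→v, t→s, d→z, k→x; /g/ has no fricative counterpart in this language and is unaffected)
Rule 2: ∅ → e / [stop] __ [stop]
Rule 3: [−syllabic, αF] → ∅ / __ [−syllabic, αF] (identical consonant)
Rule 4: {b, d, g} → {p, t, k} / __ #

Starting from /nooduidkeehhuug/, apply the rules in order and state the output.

noozuidekeehuuk

Rule 1 (intervocalic spirantization): /d/ is a stop between vowels /o/ and /u/, so it spirantizes to the fricative [z]. /nooduidkeehhuug/ → noozuidkeehhuug.
Rule 2 (stop-cluster e-epenthesis): /d/ and /k/ form a stop–stop cluster, so [e] is inserted between them. /noozuidkeehhuug/ → noozuidekeehhuug.
Rule 3 (degemination): /hh/ is a geminate; the first /h/ deletes. /noozuidekeehhuug/ → noozuidekeehuug.
Rule 4 (final devoicing): /g/ is a voiced stop in word-final position, so it devoices to [k]. /noozuidekeehuug/ → noozuidekeehuuk.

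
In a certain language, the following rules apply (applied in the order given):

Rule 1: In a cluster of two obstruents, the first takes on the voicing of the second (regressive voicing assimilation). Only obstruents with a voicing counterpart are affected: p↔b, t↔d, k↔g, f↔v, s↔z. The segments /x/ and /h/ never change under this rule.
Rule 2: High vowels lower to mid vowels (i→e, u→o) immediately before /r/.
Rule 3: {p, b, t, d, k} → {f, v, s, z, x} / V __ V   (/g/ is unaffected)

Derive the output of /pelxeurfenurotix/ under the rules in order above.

Rule 1 (regressive voicing assimilation): no segment meets the environment; /pelxeurfenurotix/ is unchanged.
Rule 2 (pre-rhotic lowering): /u/ is a high vowel immediately before /r/, so it lowers to [o]. /u/ is a high vowel immediately before /r/, so it lowers to [o]. /pelxeurfenurotix/ → pelxeorfenorotix.
Rule 3 (intervocalic spirantization): /t/ is a stop between vowels /o/ and /i/, so it spirantizes to the fricative [s]. /pelxeorfenorotix/ → pelxeorfenorosix.

pelxeorfenorosix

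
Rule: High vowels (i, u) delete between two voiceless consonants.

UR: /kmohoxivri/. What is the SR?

kmohoxivri

No segment of /kmohoxivri/ meets the structural description of the rule, so the form surfaces unchanged.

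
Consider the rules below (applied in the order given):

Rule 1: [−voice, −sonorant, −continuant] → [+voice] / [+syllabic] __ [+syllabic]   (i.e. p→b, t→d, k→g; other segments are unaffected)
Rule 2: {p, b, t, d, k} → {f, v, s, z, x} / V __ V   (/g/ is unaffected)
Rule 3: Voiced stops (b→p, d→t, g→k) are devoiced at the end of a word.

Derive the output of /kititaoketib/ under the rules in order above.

kizizaogezip

Rule 1 (intervocalic voicing): /t/ is a voiceless stop between vowels /i/ and /i/, so it voices to [d]. /t/ is a voiceless stop between vowels /i/ and /a/, so it voices to [d]. /k/ is a voiceless stop between vowels /o/ and /e/, so it voices to [g]. /t/ is a voiceless stop between vowels /e/ and /i/, so it voices to [d]. /kititaoketib/ → kididaogedib.
Rule 2 (intervocalic spirantization): /d/ is a stop between vowels /i/ and /i/, so it spirantizes to the fricative [z]. /d/ is a stop between vowels /i/ and /a/, so it spirantizes to the fricative [z]. /d/ is a stop between vowels /e/ and /i/, so it spirantizes to the fricative [z]. /kididaogedib/ → kizizaogezib.
Rule 3 (final devoicing): /b/ is a voiced stop in word-final position, so it devoices to [p]. /kizizaogezib/ → kizizaogezip.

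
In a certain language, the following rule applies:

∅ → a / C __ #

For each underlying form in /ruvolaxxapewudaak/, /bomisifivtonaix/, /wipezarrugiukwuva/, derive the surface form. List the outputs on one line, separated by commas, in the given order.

/ruvolaxxapewudaak/: the form ends in the consonant /k/, so [a] is inserted word-finally. → [ruvolaxxapewudaaka].
/bomisifivtonaix/: the form ends in the consonant /x/, so [a] is inserted word-finally. → [bomisifivtonaixa].
/wipezarrugiukwuva/: the rule's environment is not met; surfaces unchanged as [wipezarrugiukwuva].

ruvolaxxapewudaaka, bomisifivtonaixa, wipezarrugiukwuva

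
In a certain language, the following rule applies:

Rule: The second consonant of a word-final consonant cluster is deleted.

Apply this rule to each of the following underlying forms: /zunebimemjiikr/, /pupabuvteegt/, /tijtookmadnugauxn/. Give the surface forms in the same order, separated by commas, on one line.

/zunebimemjiikr/: /r/ is the second consonant of a word-final cluster /kr/, so it deletes. → [zunebimemjiik].
/pupabuvteegt/: /t/ is the second consonant of a word-final cluster /gt/, so it deletes. → [pupabuvteeg].
/tijtookmadnugauxn/: /n/ is the second consonant of a word-final cluster /xn/, so it deletes. → [tijtookmadnugaux].

zunebimemjiik, pupabuvteeg, tijtookmadnugaux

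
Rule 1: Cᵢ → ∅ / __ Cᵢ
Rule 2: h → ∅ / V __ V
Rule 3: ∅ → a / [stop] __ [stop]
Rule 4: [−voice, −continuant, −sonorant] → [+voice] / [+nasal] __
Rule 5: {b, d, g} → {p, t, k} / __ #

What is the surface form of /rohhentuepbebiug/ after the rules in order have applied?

Rule 1 (degemination): /hh/ is a geminate; the first /h/ deletes. /rohhentuepbebiug/ → rohentuepbebiug.
Rule 2 (intervocalic h-deletion): /h/ occurs between vowels /o/ and /e/, so it deletes. /rohentuepbebiug/ → roentuepbebiug.
Rule 3 (stop-cluster a-epenthesis): /p/ and /b/ form a stop–stop cluster, so [a] is inserted between them. /roentuepbebiug/ → roentuepabebiug.
Rule 4 (post-nasal voicing): /t/ is a voiceless stop immediately after the nasal /n/, so it voices to [d]. /roentuepabebiug/ → roenduepabebiug.
Rule 5 (final devoicing): /g/ is a voiced stop in word-final position, so it devoices to [k]. /roenduepabebiug/ → roenduepabebiuk.

roenduepabebiuk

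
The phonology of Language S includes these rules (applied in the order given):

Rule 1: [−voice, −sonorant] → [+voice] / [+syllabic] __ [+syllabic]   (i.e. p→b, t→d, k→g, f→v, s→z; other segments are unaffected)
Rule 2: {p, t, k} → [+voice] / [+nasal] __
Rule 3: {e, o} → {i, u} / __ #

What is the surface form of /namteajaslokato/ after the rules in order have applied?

namdeajaslogadu

Rule 1 (intervocalic voicing): /k/ is a voiceless obstruent between vowels /o/ and /a/, so it voices to [g]. /t/ is a voiceless obstruent between vowels /a/ and /o/, so it voices to [d]. /namteajaslokato/ → namteajaslogado.
Rule 2 (post-nasal voicing): /t/ is a voiceless stop immediately after the nasal /m/, so it voices to [d]. /namteajaslogado/ → namdeajaslogado.
Rule 3 (final vowel raising): /o/ is a mid vowel in word-final position, so it raises to [u]. /namdeajaslogado/ → namdeajaslogadu.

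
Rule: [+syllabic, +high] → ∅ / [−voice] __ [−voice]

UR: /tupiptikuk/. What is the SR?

tpptkk

/u/ is a high vowel flanked by voiceless consonants /t/ and /p/, so it deletes.
/i/ is a high vowel flanked by voiceless consonants /p/ and /p/, so it deletes.
/i/ is a high vowel flanked by voiceless consonants /t/ and /k/, so it deletes.
/u/ is a high vowel flanked by voiceless consonants /k/ and /k/, so it deletes.
Surface form: [tpptkk].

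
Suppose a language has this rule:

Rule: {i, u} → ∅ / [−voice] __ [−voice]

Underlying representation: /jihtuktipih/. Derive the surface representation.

/u/ is a high vowel flanked by voiceless consonants /t/ and /k/, so it deletes.
/i/ is a high vowel flanked by voiceless consonants /t/ and /p/, so it deletes.
/i/ is a high vowel flanked by voiceless consonants /p/ and /h/, so it deletes.
The other instance of /i/ does not occur in the required environment and remains unchanged.
Surface form: [jihtktph].

jihtktph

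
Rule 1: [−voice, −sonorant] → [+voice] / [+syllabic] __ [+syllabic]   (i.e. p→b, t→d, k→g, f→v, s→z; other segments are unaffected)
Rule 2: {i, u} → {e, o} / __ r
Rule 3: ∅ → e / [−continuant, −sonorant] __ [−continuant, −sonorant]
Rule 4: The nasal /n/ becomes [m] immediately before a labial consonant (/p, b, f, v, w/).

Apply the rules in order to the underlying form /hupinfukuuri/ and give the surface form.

Rule 1 (intervocalic voicing): /p/ is a voiceless obstruent between vowels /u/ and /i/, so it voices to [b]. /k/ is a voiceless obstruent between vowels /u/ and /u/, so it voices to [g]. /hupinfukuuri/ → hubinfuguuri.
Rule 2 (pre-rhotic lowering): /u/ is a high vowel immediately before /r/, so it lowers to [o]. /hubinfuguuri/ → hubinfuguori.
Rule 3 (stop-cluster e-epenthesis): no segment meets the environment; /hubinfuguori/ is unchanged.
Rule 4 (nasal place assimilation): /n/ precedes the labial consonant /f/, so it assimilates in place to [m]. /hubinfuguori/ → hubimfuguori.

hubimfuguori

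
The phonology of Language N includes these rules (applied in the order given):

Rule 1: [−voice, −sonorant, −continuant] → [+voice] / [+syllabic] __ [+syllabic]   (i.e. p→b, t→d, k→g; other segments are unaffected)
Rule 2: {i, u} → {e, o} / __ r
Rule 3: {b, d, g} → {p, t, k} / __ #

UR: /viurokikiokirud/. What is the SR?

viorogigiogerut

Rule 1 (intervocalic voicing): /k/ is a voiceless stop between vowels /o/ and /i/, so it voices to [g]. /k/ is a voiceless stop between vowels /i/ and /i/, so it voices to [g]. /k/ is a voiceless stop between vowels /o/ and /i/, so it voices to [g]. /viurokikiokirud/ → viurogigiogirud.
Rule 2 (pre-rhotic lowering): /u/ is a high vowel immediately before /r/, so it lowers to [o]. /i/ is a high vowel immediately before /r/, so it lowers to [e]. /viurogigiogirud/ → viorogigiogerud.
Rule 3 (final devoicing): /d/ is a voiced stop in word-final position, so it devoices to [t]. /viorogigiogerud/ → viorogigiogerut.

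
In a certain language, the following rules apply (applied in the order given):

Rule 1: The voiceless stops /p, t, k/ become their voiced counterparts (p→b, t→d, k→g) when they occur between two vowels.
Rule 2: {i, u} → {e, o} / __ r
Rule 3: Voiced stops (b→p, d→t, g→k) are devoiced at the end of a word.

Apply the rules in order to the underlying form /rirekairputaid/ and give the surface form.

reregaerpudait

Rule 1 (intervocalic voicing): /k/ is a voiceless stop between vowels /e/ and /a/, so it voices to [g]. /t/ is a voiceless stop between vowels /u/ and /a/, so it voices to [d]. /rirekairputaid/ → riregairpudaid.
Rule 2 (pre-rhotic lowering): /i/ is a high vowel immediately before /r/, so it lowers to [e]. /i/ is a high vowel immediately before /r/, so it lowers to [e]. /riregairpudaid/ → reregaerpudaid.
Rule 3 (final devoicing): /d/ is a voiced stop in word-final position, so it devoices to [t]. /reregaerpudaid/ → reregaerpudait.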